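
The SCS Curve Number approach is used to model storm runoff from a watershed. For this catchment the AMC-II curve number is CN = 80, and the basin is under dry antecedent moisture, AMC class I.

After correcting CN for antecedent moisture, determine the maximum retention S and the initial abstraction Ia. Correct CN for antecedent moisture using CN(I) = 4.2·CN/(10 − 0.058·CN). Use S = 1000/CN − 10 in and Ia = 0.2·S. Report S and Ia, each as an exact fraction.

S = 125/21 in ≈ 5.952 in; Ia = 25/21 in ≈ 1.190 in

Dry (AMC I): CN(I) = 4.2·80/(10 − 0.058·80) = 336/(134/25) = 4200/67 ≈ 62.687
S = 1000/(4200/67) − 10 = 125/21 in ≈ 5.952 in
Ia = 0.2S: 0.2·5.952 = 1.190 in (exactly 25/21)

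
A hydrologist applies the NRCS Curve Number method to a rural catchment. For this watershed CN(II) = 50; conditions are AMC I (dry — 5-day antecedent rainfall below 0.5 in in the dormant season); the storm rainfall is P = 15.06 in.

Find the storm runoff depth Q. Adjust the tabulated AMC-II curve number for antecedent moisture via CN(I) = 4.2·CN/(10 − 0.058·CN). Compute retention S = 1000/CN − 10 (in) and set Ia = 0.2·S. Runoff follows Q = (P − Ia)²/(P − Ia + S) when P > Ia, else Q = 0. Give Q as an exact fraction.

Q = 116920969/37603650 in ≈ 3.109 in

CN(I) from CN(II)=50: (4.2·50)/(10 − 0.058·50) = 2100/71 ≈ 29.577
Retention S: 1000/CN − 10 with CN=29.577 → S = 500/21 ≈ 23.810 in
Initial abstraction Ia = S/5 = (500/21)/5 = 100/21 ≈ 4.762 in
Since P=15.060 > Ia=4.762: effective rainfall P−Ia = 10813/1050 in
Q: (10813/1050)² ÷ (35813/1050) = 116920969/37603650 in (≈ 3.109 in)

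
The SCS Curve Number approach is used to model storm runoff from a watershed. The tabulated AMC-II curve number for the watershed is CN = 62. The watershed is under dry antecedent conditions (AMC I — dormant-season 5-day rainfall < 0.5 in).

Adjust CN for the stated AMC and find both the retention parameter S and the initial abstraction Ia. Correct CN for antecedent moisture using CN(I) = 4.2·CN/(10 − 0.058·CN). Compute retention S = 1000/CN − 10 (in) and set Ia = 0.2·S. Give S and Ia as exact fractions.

Dry (AMC I): CN(I) = 4.2·62/(10 − 0.058·62) = (1302/5)/(1601/250) = 65100/1601 ≈ 40.662
Retention S: 1000/CN − 10 with CN=40.662 → S = 9500/651 ≈ 14.593 in
Ia = 0.2·(9500/651) = 1900/651 in ≈ 2.919 in

S = 9500/651 in ≈ 14.593 in; Ia = 1900/651 in ≈ 2.919 in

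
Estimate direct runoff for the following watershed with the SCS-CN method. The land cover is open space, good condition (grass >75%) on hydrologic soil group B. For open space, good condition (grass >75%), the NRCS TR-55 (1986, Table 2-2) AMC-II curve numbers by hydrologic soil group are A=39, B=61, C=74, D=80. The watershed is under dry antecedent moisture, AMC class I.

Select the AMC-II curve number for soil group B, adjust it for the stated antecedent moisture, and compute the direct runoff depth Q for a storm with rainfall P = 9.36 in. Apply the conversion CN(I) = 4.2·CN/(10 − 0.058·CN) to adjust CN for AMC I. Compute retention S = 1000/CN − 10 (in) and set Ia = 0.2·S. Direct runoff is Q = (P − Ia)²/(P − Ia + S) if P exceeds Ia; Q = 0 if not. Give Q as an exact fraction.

Q = 174814874/94399025 in ≈ 1.852 in

NRCS table: open space, good condition (grass >75%), soil group B → CN(II) = 61
CN(I) from CN(II)=61: (4.2·61)/(10 − 0.058·61) = 42700/1077 ≈ 39.647
Max retention: S = 1000/(42700/1077) − 10 = 6500/427 in (≈ 15.222 in)
Ia = 0.2S: 0.2·15.222 = 3.044 in (exactly 1300/427)
P − Ia = 9.360 − 3.044 = 67418/10675 ≈ 6.316 in (> 0, runoff occurs)
Q = (67418/10675)²/((67418/10675) + 6500/427) = (4545186724/113955625)/(229918/10675) = 174814874/94399025 in ≈ 1.852 in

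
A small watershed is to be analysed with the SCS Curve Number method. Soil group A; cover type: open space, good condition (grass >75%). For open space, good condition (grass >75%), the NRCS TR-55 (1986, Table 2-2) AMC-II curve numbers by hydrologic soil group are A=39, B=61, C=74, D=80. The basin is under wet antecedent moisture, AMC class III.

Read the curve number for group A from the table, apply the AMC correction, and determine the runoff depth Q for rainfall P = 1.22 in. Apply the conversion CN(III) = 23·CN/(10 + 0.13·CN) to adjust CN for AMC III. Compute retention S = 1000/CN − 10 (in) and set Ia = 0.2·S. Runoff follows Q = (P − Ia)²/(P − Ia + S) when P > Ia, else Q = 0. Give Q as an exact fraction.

Q = 0 in ≈ 0.000 in

NRCS table: open space, good condition (grass >75%), soil group A → CN(II) = 39
Adjust CN=39 to AMC III: 23·39/(10 + 0.13·39) → 897 ÷ (1507/100) = 89700/1507 ≈ 59.522
Max retention: S = 1000/(89700/1507) − 10 = 6100/897 in (≈ 6.800 in)
Ia = 0.2·(6100/897) = 1220/897 in ≈ 1.360 in
P = 1.220 ≤ Ia = 1.360 in: entire storm abstracted, Q = 0.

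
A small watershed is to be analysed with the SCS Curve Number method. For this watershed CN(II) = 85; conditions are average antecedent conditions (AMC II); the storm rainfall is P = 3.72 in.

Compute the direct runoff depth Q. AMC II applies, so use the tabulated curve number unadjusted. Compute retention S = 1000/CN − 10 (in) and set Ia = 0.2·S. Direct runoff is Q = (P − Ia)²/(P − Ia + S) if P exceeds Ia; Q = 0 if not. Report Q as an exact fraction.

Q = 682587/308975 in ≈ 2.209 in

Average conditions: CN = 85 (no AMC adjustment).
S = 1000/85 − 10 = 30/17 in ≈ 1.765 in
Ia = 0.2·(30/17) = 6/17 in ≈ 0.353 in
Excess rainfall: 3.720 − 0.353 = 3.367 in; P > Ia so Q > 0
Runoff Q = (P−Ia)²/(P−Ia+S) = (3.367)²/(3.367+1.765) = 682587/308975 ≈ 2.209 in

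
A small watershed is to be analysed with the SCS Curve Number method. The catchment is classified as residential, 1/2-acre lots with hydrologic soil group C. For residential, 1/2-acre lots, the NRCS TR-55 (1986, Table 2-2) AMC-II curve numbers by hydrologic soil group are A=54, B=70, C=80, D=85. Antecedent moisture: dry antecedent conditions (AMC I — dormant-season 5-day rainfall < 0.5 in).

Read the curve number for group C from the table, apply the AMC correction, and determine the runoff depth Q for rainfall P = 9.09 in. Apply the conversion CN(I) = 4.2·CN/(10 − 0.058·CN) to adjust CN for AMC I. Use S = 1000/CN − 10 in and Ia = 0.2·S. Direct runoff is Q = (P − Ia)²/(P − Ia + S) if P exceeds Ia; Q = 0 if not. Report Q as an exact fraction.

Q = 275194921/61086900 in ≈ 4.505 in

NRCS table: residential, 1/2-acre lots, soil group C → CN(II) = 80
CN(I) from CN(II)=80: (4.2·80)/(10 − 0.058·80) = 4200/67 ≈ 62.687
S = 1000/(4200/67) − 10 = 125/21 in ≈ 5.952 in
Ia = 0.2·(125/21) = 25/21 in ≈ 1.190 in
Since P=9.090 > Ia=1.190: effective rainfall P−Ia = 16589/2100 in
Q = (16589/2100)²/((16589/2100) + 125/21) = (275194921/4410000)/(29089/2100) = 275194921/61086900 in ≈ 4.505 in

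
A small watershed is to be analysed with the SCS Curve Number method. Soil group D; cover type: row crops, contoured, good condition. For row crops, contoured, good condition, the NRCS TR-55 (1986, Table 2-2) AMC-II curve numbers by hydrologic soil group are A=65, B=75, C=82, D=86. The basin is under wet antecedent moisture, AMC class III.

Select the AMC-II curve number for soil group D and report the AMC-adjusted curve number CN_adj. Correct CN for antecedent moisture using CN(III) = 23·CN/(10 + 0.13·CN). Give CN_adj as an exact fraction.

CN_adj = 98900/1059 ≈ 93.390

NRCS table: row crops, contoured, good condition, soil group D → CN(II) = 86
CN(III) from CN(II)=86: (23·86)/(10 + 0.13·86) = 98900/1059 ≈ 93.390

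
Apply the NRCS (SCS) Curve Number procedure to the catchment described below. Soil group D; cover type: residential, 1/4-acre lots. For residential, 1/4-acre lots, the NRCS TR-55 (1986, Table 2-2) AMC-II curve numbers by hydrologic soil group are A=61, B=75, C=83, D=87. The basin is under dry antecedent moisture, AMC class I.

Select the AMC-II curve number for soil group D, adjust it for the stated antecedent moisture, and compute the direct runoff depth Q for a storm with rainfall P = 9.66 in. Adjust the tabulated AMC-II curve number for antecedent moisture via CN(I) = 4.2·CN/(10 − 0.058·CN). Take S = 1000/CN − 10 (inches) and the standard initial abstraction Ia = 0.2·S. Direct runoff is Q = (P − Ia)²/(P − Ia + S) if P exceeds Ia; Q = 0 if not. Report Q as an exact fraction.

NRCS table: residential, 1/4-acre lots, soil group D → CN(II) = 87
CN(I) from CN(II)=87: (4.2·87)/(10 − 0.058·87) = 182700/2477 ≈ 73.759
Retention S: 1000/CN − 10 with CN=73.759 → S = 6500/1827 ≈ 3.558 in
Initial abstraction Ia = S/5 = (6500/1827)/5 = 1300/1827 ≈ 0.712 in
P − Ia = 9.660 − 0.712 = 817441/91350 ≈ 8.948 in (> 0, runoff occurs)
Runoff Q = (P−Ia)²/(P−Ia+S) = (8.948)²/(8.948+3.558) = 668209788481/104361985350 ≈ 6.403 in

Q = 668209788481/104361985350 in ≈ 6.403 in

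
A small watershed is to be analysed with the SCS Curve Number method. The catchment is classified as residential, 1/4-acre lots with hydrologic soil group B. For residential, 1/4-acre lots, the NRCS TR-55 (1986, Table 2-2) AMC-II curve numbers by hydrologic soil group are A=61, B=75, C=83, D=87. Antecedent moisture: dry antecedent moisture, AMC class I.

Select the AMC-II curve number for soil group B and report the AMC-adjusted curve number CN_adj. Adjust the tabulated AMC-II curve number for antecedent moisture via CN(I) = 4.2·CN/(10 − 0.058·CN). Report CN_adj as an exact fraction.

NRCS table: residential, 1/4-acre lots, soil group B → CN(II) = 75
CN(I) from CN(II)=75: (4.2·75)/(10 − 0.058·75) = 6300/113 ≈ 55.752

CN_adj = 6300/113 ≈ 55.752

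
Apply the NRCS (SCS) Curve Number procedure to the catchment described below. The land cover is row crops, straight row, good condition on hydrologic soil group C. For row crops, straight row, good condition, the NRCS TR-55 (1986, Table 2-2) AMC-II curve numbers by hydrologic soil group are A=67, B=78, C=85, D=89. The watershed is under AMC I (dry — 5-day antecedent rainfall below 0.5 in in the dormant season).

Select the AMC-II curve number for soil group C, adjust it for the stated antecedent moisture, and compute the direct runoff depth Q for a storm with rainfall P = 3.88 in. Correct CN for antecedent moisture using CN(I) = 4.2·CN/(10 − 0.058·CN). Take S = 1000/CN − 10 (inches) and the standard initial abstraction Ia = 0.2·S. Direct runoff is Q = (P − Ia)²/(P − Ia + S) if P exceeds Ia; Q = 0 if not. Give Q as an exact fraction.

Q = 81775849/64090425 in ≈ 1.276 in

NRCS table: row crops, straight row, good condition, soil group C → CN(II) = 85
Dry (AMC I): CN(I) = 4.2·85/(10 − 0.058·85) = 357/(507/100) = 11900/169 ≈ 70.414
Retention S: 1000/CN − 10 with CN=70.414 → S = 500/119 ≈ 4.202 in
Ia = 0.2·(500/119) = 100/119 in ≈ 0.840 in
Excess rainfall: 3.880 − 0.840 = 3.040 in; P > Ia so Q > 0
Runoff Q = (P−Ia)²/(P−Ia+S) = (3.040)²/(3.040+4.202) = 81775849/64090425 ≈ 1.276 in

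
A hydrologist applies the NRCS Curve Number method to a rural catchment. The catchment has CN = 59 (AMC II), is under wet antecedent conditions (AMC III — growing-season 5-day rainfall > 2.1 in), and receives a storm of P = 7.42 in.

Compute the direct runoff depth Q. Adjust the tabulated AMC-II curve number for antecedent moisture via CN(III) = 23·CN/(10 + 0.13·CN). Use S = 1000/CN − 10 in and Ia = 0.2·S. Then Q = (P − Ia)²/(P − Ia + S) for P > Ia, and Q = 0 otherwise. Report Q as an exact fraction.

Q = 213857227809/45286278950 in ≈ 4.722 in

CN(III) from CN(II)=59: (23·59)/(10 + 0.13·59) = 135700/1767 ≈ 76.797
S = 1000/(135700/1767) − 10 = 4100/1357 in ≈ 3.021 in
Initial abstraction Ia = S/5 = (4100/1357)/5 = 820/1357 ≈ 0.604 in
P − Ia = 7.420 − 0.604 = 462447/67850 ≈ 6.816 in (> 0, runoff occurs)
Q: (462447/67850)² ÷ (667447/67850) = 213857227809/45286278950 in (≈ 4.722 in)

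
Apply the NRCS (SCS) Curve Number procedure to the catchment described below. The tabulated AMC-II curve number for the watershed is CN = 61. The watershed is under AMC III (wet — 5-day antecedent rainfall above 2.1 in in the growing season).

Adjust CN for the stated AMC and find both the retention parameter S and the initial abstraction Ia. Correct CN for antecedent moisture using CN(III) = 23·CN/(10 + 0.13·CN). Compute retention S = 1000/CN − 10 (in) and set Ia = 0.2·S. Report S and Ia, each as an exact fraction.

S = 3900/1403 in ≈ 2.780 in; Ia = 780/1403 in ≈ 0.556 in

Adjust CN=61 to AMC III: 23·61/(10 + 0.13·61) → 1403 ÷ (1793/100) = 140300/1793 ≈ 78.249
Retention S: 1000/CN − 10 with CN=78.249 → S = 3900/1403 ≈ 2.780 in
Initial abstraction Ia = S/5 = (3900/1403)/5 = 780/1403 ≈ 0.556 in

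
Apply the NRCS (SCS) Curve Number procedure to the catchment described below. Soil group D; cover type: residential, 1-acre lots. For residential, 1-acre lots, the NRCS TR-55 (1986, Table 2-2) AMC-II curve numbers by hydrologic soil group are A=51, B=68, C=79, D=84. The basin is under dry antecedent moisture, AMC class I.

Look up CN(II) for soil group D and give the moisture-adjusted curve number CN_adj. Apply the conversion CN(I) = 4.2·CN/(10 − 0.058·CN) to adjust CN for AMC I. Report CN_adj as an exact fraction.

CN_adj = 44100/641 ≈ 68.799

NRCS table: residential, 1-acre lots, soil group D → CN(II) = 84
Dry (AMC I): CN(I) = 4.2·84/(10 − 0.058·84) = (1764/5)/(641/125) = 44100/641 ≈ 68.799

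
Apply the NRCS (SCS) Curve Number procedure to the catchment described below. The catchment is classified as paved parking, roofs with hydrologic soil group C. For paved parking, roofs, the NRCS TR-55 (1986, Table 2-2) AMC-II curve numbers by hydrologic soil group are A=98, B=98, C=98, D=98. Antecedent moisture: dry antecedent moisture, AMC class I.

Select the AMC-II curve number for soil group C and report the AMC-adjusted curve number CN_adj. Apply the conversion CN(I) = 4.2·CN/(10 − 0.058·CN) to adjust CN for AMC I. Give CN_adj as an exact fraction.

CN_adj = 102900/1079 ≈ 95.366

NRCS table: paved parking, roofs, soil group C → CN(II) = 98
Dry (AMC I): CN(I) = 4.2·98/(10 − 0.058·98) = (2058/5)/(1079/250) = 102900/1079 ≈ 95.366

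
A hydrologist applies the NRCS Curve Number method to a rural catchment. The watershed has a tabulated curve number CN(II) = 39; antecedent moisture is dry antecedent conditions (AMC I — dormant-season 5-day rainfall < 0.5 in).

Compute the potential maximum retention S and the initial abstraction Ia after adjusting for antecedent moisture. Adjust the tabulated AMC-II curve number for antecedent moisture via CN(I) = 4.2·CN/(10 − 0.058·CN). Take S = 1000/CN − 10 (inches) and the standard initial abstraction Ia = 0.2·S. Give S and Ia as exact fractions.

Adjust CN=39 to AMC I: 4.2·39/(10 − 0.058·39) → (819/5) ÷ (3869/500) = 81900/3869 ≈ 21.168
Retention S: 1000/CN − 10 with CN=21.168 → S = 30500/819 ≈ 37.241 in
Initial abstraction Ia = S/5 = (30500/819)/5 = 6100/819 ≈ 7.448 in

S = 30500/819 in ≈ 37.241 in; Ia = 6100/819 in ≈ 7.448 in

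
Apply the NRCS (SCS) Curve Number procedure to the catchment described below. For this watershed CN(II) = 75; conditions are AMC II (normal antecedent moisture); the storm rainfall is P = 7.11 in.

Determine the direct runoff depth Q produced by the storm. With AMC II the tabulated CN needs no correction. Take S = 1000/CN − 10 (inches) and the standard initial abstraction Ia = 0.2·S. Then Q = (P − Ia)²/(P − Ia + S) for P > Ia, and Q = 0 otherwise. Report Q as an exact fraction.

CN(II) = 75; AMC II needs no correction.
Retention S: 1000/CN − 10 with CN=75.000 → S = 10/3 ≈ 3.333 in
Ia = 0.2S: 0.2·3.333 = 0.667 in (exactly 2/3)
Since P=7.110 > Ia=0.667: effective rainfall P−Ia = 1933/300 in
Q = (1933/300)²/((1933/300) + 10/3) = (3736489/90000)/(2933/300) = 3736489/879900 in ≈ 4.246 in

Q = 3736489/879900 in ≈ 4.246 in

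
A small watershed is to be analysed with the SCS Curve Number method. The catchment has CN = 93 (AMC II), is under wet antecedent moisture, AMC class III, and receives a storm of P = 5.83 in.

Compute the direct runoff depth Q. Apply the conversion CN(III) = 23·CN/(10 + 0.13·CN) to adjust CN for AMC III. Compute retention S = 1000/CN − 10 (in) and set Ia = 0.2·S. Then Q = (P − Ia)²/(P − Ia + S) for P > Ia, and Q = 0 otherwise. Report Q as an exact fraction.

Adjust CN=93 to AMC III: 23·93/(10 + 0.13·93) → 2139 ÷ (2209/100) = 213900/2209 ≈ 96.831
S = 1000/(213900/2209) − 10 = 700/2139 in ≈ 0.327 in
Ia = 0.2S: 0.2·0.327 = 0.065 in (exactly 140/2139)
Since P=5.830 > Ia=0.065: effective rainfall P−Ia = 1233037/213900 in
Q: (1233037/213900)² ÷ (1303037/213900) = 1520380243369/278719614300 in (≈ 5.455 in)

Q = 1520380243369/278719614300 in ≈ 5.455 in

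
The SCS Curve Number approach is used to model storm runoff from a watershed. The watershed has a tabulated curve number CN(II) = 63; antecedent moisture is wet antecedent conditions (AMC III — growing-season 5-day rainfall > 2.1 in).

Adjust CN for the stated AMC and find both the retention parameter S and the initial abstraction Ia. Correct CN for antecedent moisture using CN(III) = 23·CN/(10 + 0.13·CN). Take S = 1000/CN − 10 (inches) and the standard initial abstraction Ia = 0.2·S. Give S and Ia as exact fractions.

CN(III) from CN(II)=63: (23·63)/(10 + 0.13·63) = 144900/1819 ≈ 79.659
Max retention: S = 1000/(144900/1819) − 10 = 3700/1449 in (≈ 2.553 in)
Ia = 0.2·(3700/1449) = 740/1449 in ≈ 0.511 in

S = 3700/1449 in ≈ 2.553 in; Ia = 740/1449 in ≈ 0.511 in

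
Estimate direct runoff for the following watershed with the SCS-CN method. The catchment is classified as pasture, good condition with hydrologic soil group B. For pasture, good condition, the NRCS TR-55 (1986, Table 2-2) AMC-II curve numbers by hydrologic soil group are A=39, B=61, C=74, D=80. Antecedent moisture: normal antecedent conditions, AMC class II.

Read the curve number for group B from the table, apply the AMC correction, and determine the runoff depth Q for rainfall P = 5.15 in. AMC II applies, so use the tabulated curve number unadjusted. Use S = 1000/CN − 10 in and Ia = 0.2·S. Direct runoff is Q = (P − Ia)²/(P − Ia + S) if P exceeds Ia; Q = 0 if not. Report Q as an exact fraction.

NRCS table: pasture, good condition, soil group B → CN(II) = 61
Average conditions: CN = 61 (no AMC adjustment).
S = 1000/61 − 10 = 390/61 in ≈ 6.393 in
Ia = 0.2S: 0.2·6.393 = 1.279 in (exactly 78/61)
Since P=5.150 > Ia=1.279: effective rainfall P−Ia = 4723/1220 in
Q = (4723/1220)²/((4723/1220) + 390/61) = (22306729/1488400)/(12523/1220) = 22306729/15278060 in ≈ 1.460 in

Q = 22306729/15278060 in ≈ 1.460 in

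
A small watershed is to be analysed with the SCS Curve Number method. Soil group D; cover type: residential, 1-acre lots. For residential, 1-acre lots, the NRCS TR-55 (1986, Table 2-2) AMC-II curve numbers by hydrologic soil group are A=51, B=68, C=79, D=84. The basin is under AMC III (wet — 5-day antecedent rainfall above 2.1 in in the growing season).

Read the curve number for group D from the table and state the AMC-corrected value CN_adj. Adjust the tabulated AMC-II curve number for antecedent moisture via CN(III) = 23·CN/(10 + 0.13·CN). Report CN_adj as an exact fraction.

CN_adj = 48300/523 ≈ 92.352

NRCS table: residential, 1-acre lots, soil group D → CN(II) = 84
Wet (AMC III): CN(III) = 23·84/(10 + 0.13·84) = 1932/(523/25) = 48300/523 ≈ 92.352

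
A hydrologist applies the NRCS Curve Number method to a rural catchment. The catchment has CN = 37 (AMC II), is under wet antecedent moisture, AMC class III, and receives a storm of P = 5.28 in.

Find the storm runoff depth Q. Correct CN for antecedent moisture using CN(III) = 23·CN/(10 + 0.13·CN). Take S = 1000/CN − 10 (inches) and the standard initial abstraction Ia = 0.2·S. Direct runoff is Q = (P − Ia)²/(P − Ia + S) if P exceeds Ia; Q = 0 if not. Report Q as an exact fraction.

Q = 544484352/422542775 in ≈ 1.289 in

Wet (AMC III): CN(III) = 23·37/(10 + 0.13·37) = 851/(1481/100) = 85100/1481 ≈ 57.461
S = 1000/(85100/1481) − 10 = 6300/851 in ≈ 7.403 in
Ia = 0.2·(6300/851) = 1260/851 in ≈ 1.481 in
P − Ia = 5.280 − 1.481 = 80832/21275 ≈ 3.799 in (> 0, runoff occurs)
Q: (80832/21275)² ÷ (238332/21275) = 544484352/422542775 in (≈ 1.289 in)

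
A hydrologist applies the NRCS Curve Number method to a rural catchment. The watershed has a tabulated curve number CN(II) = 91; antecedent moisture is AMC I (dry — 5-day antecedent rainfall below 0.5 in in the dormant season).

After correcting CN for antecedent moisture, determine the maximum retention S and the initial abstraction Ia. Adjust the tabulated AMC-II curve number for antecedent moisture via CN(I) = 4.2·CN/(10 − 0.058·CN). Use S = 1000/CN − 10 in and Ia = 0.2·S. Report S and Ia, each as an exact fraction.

Adjust CN=91 to AMC I: 4.2·91/(10 − 0.058·91) → (1911/5) ÷ (2361/500) = 63700/787 ≈ 80.940
Max retention: S = 1000/(63700/787) − 10 = 1500/637 in (≈ 2.355 in)
Ia = 0.2S: 0.2·2.355 = 0.471 in (exactly 300/637)

S = 1500/637 in ≈ 2.355 in; Ia = 300/637 in ≈ 0.471 in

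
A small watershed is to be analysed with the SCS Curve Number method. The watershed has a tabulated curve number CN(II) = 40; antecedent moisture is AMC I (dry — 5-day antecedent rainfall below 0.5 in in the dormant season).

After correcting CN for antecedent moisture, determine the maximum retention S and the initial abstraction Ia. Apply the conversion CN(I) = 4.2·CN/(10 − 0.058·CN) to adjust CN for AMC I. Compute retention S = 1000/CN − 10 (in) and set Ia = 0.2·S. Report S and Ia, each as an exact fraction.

Adjust CN=40 to AMC I: 4.2·40/(10 − 0.058·40) → 168 ÷ (192/25) = 175/8 ≈ 21.875
Retention S: 1000/CN − 10 with CN=21.875 → S = 250/7 ≈ 35.714 in
Initial abstraction Ia = S/5 = (250/7)/5 = 50/7 ≈ 7.143 in

S = 250/7 in ≈ 35.714 in; Ia = 50/7 in ≈ 7.143 in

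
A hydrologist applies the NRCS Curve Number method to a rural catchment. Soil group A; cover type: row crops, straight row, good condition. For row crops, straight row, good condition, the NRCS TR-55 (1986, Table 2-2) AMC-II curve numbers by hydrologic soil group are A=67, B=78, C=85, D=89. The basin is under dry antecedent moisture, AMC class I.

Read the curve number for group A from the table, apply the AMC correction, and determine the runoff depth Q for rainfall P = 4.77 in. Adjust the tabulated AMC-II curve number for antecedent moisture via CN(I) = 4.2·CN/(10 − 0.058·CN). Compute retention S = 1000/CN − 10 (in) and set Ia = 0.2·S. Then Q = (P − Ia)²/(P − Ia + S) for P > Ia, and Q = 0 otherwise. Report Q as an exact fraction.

Q = 12930646369/31128139700 in ≈ 0.415 in

NRCS table: row crops, straight row, good condition, soil group A → CN(II) = 67
Dry (AMC I): CN(I) = 4.2·67/(10 − 0.058·67) = (1407/5)/(3057/500) = 46900/1019 ≈ 46.026
S = 1000/(46900/1019) − 10 = 5500/469 in ≈ 11.727 in
Ia = 0.2·(5500/469) = 1100/469 in ≈ 2.345 in
Excess rainfall: 4.770 − 2.345 = 2.425 in; P > Ia so Q > 0
Q = (113713/46900)²/((113713/46900) + 5500/469) = (12930646369/2199610000)/(663713/46900) = 12930646369/31128139700 in ≈ 0.415 in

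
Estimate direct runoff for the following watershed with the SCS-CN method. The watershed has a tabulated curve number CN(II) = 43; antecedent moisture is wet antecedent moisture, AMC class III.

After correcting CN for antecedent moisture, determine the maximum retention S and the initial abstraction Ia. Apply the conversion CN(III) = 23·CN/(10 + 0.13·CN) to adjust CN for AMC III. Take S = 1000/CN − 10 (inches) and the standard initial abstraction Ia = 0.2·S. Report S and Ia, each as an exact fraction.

S = 5700/989 in ≈ 5.763 in; Ia = 1140/989 in ≈ 1.153 in

Adjust CN=43 to AMC III: 23·43/(10 + 0.13·43) → 989 ÷ (1559/100) = 98900/1559 ≈ 63.438
Retention S: 1000/CN − 10 with CN=63.438 → S = 5700/989 ≈ 5.763 in
Ia = 0.2·(5700/989) = 1140/989 in ≈ 1.153 in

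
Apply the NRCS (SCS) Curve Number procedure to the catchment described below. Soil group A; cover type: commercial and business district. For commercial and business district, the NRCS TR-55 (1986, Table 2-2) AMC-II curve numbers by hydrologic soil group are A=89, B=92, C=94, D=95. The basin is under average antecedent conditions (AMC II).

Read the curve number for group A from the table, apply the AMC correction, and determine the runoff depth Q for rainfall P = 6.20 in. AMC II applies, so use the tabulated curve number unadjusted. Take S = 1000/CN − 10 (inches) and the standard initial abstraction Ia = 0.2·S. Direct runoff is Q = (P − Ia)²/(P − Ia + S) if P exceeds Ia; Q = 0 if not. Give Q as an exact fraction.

Q = 7017201/1423555 in ≈ 4.929 in

NRCS table: commercial and business district, soil group A → CN(II) = 89
AMC II — tabulated CN = 89 applies directly.
Retention S: 1000/CN − 10 with CN=89.000 → S = 110/89 ≈ 1.236 in
Initial abstraction Ia = S/5 = (110/89)/5 = 22/89 ≈ 0.247 in
P − Ia = 6.200 − 0.247 = 2649/445 ≈ 5.953 in (> 0, runoff occurs)
Q = (2649/445)²/((2649/445) + 110/89) = (7017201/198025)/(3199/445) = 7017201/1423555 in ≈ 4.929 in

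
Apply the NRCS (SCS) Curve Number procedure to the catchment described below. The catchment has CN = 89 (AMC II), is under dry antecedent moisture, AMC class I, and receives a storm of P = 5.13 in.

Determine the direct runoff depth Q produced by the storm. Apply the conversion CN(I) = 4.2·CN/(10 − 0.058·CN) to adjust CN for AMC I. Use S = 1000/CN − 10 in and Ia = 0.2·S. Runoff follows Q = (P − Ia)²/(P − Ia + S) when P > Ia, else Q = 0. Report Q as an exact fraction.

Q = 720456347209/261435159300 in ≈ 2.756 in

CN(I) from CN(II)=89: (4.2·89)/(10 − 0.058·89) = 186900/2419 ≈ 77.263
S = 1000/(186900/2419) − 10 = 5500/1869 in ≈ 2.943 in
Ia = 0.2·(5500/1869) = 1100/1869 in ≈ 0.589 in
Excess rainfall: 5.130 − 0.589 = 4.541 in; P > Ia so Q > 0
Runoff Q = (P−Ia)²/(P−Ia+S) = (4.541)²/(4.541+2.943) = 720456347209/261435159300 ≈ 2.756 in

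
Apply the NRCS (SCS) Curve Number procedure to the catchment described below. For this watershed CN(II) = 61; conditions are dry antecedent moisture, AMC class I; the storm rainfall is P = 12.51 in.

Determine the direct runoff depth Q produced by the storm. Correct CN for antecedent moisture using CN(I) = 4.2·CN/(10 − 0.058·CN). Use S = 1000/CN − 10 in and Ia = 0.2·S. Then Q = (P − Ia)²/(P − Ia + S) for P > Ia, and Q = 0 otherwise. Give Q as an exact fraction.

Adjust CN=61 to AMC I: 4.2·61/(10 − 0.058·61) → (1281/5) ÷ (3231/500) = 42700/1077 ≈ 39.647
Retention S: 1000/CN − 10 with CN=39.647 → S = 6500/427 ≈ 15.222 in
Initial abstraction Ia = S/5 = (6500/427)/5 = 1300/427 ≈ 3.044 in
Excess rainfall: 12.510 − 3.044 = 9.466 in; P > Ia so Q > 0
Q = (404177/42700)²/((404177/42700) + 6500/427) = (163359047329/1823290000)/(1054177/42700) = 163359047329/45013357900 in ≈ 3.629 in

Q = 163359047329/45013357900 in ≈ 3.629 in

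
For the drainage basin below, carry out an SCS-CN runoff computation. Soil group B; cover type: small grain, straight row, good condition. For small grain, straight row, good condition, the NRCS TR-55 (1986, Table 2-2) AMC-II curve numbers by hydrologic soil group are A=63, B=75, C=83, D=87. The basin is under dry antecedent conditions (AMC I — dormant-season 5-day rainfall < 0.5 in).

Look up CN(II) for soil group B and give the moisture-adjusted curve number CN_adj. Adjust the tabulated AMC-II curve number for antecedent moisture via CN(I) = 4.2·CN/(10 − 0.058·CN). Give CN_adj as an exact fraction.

CN_adj = 6300/113 ≈ 55.752

NRCS table: small grain, straight row, good condition, soil group B → CN(II) = 75
CN(I) from CN(II)=75: (4.2·75)/(10 − 0.058·75) = 6300/113 ≈ 55.752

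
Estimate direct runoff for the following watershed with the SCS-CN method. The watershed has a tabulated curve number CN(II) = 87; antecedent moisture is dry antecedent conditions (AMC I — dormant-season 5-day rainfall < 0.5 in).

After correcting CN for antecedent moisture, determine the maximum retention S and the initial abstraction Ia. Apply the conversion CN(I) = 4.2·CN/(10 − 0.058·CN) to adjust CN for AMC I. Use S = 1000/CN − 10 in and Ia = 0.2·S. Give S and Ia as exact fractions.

S = 6500/1827 in ≈ 3.558 in; Ia = 1300/1827 in ≈ 0.712 in

Adjust CN=87 to AMC I: 4.2·87/(10 − 0.058·87) → (1827/5) ÷ (2477/500) = 182700/2477 ≈ 73.759
S = 1000/(182700/2477) − 10 = 6500/1827 in ≈ 3.558 in
Ia = 0.2·(6500/1827) = 1300/1827 in ≈ 0.712 in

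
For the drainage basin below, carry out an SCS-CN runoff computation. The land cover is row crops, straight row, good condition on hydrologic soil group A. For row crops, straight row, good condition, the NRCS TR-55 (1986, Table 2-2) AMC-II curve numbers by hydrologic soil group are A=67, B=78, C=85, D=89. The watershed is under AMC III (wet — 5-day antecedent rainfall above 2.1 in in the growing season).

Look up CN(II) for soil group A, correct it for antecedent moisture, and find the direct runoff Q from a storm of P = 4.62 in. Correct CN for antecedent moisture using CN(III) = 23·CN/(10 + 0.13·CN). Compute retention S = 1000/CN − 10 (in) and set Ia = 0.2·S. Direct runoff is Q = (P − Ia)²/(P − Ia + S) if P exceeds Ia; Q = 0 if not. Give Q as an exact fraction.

Q = 1053639059/379779450 in ≈ 2.774 in

NRCS table: row crops, straight row, good condition, soil group A → CN(II) = 67
Adjust CN=67 to AMC III: 23·67/(10 + 0.13·67) → 1541 ÷ (1871/100) = 154100/1871 ≈ 82.362
Retention S: 1000/CN − 10 with CN=82.362 → S = 3300/1541 ≈ 2.141 in
Initial abstraction Ia = S/5 = (3300/1541)/5 = 660/1541 ≈ 0.428 in
Excess rainfall: 4.620 − 0.428 = 4.192 in; P > Ia so Q > 0
Q = (322971/77050)²/((322971/77050) + 3300/1541) = (104310266841/5936702500)/(487971/77050) = 1053639059/379779450 in ≈ 2.774 in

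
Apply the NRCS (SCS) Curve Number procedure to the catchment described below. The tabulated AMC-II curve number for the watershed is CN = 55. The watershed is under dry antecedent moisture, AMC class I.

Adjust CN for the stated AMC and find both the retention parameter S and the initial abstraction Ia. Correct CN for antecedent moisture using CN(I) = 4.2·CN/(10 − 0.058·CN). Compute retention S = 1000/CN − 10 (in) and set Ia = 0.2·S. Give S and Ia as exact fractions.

S = 1500/77 in ≈ 19.481 in; Ia = 300/77 in ≈ 3.896 in

CN(I) from CN(II)=55: (4.2·55)/(10 − 0.058·55) = 7700/227 ≈ 33.921
Max retention: S = 1000/(7700/227) − 10 = 1500/77 in (≈ 19.481 in)
Ia = 0.2·(1500/77) = 300/77 in ≈ 3.896 in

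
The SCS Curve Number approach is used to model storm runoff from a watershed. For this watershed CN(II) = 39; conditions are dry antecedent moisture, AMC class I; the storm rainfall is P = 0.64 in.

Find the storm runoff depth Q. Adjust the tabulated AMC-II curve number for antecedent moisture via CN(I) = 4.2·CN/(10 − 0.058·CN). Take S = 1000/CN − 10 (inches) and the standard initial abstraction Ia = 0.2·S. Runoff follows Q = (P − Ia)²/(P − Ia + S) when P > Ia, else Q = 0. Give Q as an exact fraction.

Q = 0 in ≈ 0.000 in

Dry (AMC I): CN(I) = 4.2·39/(10 − 0.058·39) = (819/5)/(3869/500) = 81900/3869 ≈ 21.168
Retention S: 1000/CN − 10 with CN=21.168 → S = 30500/819 ≈ 37.241 in
Ia = 0.2·(30500/819) = 6100/819 in ≈ 7.448 in
P = 0.640 ≤ Ia = 7.448 in: entire storm abstracted, Q = 0.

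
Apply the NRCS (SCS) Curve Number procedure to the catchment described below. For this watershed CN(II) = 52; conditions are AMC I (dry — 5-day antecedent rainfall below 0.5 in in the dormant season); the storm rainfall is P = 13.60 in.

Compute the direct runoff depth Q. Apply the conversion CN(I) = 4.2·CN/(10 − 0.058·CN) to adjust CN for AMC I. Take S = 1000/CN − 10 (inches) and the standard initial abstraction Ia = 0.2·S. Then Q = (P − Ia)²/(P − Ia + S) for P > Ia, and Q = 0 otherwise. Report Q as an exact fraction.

Q = 4384836/1613885 in ≈ 2.717 in

Adjust CN=52 to AMC I: 4.2·52/(10 − 0.058·52) → (1092/5) ÷ (873/125) = 9100/291 ≈ 31.271
Max retention: S = 1000/(9100/291) − 10 = 2000/91 in (≈ 21.978 in)
Initial abstraction Ia = S/5 = (2000/91)/5 = 400/91 ≈ 4.396 in
Since P=13.600 > Ia=4.396: effective rainfall P−Ia = 4188/455 in
Q = (4188/455)²/((4188/455) + 2000/91) = (17539344/207025)/(14188/455) = 4384836/1613885 in ≈ 2.717 in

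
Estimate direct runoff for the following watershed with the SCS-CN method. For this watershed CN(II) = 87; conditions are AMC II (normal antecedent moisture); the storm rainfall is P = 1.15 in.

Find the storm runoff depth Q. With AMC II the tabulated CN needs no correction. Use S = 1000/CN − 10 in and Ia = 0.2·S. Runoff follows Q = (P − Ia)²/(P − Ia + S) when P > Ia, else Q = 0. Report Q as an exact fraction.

CN(II) = 87; AMC II needs no correction.
S = 1000/87 − 10 = 130/87 in ≈ 1.494 in
Ia = 0.2·(130/87) = 26/87 in ≈ 0.299 in
Excess rainfall: 1.150 − 0.299 = 0.851 in; P > Ia so Q > 0
Q = (1481/1740)²/((1481/1740) + 130/87) = (2193361/3027600)/(4081/1740) = 2193361/7100940 in ≈ 0.309 in

Q = 2193361/7100940 in ≈ 0.309 in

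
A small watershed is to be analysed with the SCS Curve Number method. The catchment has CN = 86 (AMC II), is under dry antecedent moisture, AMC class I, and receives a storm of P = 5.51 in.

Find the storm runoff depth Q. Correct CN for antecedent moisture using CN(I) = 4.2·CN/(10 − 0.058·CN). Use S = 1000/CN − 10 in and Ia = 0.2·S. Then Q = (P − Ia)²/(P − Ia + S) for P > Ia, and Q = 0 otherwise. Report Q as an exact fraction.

Adjust CN=86 to AMC I: 4.2·86/(10 − 0.058·86) → (1806/5) ÷ (1253/250) = 12900/179 ≈ 72.067
Max retention: S = 1000/(12900/179) − 10 = 500/129 in (≈ 3.876 in)
Ia = 0.2S: 0.2·3.876 = 0.775 in (exactly 100/129)
P − Ia = 5.510 − 0.775 = 61079/12900 ≈ 4.735 in (> 0, runoff occurs)
Q = (61079/12900)²/((61079/12900) + 500/129) = (3730644241/166410000)/(111079/12900) = 3730644241/1432919100 in ≈ 2.604 in

Q = 3730644241/1432919100 in ≈ 2.604 in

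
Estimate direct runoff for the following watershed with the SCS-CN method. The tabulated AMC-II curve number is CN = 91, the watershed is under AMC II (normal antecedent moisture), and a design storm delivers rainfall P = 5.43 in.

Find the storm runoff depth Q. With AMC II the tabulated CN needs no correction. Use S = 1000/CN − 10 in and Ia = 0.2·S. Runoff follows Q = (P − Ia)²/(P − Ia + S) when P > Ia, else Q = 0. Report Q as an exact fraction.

Q = 755665923/171726100 in ≈ 4.400 in

CN(II) = 91; AMC II needs no correction.
Max retention: S = 1000/91 − 10 = 90/91 in (≈ 0.989 in)
Initial abstraction Ia = S/5 = (90/91)/5 = 18/91 ≈ 0.198 in
Since P=5.430 > Ia=0.198: effective rainfall P−Ia = 47613/9100 in
Runoff Q = (P−Ia)²/(P−Ia+S) = (5.232)²/(5.232+0.989) = 755665923/171726100 ≈ 4.400 in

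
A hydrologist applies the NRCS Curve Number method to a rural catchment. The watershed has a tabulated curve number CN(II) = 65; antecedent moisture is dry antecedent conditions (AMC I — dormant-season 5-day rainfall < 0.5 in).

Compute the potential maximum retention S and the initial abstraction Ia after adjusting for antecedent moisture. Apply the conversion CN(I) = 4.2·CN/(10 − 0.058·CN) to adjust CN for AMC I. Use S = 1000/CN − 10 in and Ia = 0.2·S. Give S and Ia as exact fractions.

S = 500/39 in ≈ 12.821 in; Ia = 100/39 in ≈ 2.564 in

CN(I) from CN(II)=65: (4.2·65)/(10 − 0.058·65) = 3900/89 ≈ 43.820
Retention S: 1000/CN − 10 with CN=43.820 → S = 500/39 ≈ 12.821 in
Ia = 0.2·(500/39) = 100/39 in ≈ 2.564 in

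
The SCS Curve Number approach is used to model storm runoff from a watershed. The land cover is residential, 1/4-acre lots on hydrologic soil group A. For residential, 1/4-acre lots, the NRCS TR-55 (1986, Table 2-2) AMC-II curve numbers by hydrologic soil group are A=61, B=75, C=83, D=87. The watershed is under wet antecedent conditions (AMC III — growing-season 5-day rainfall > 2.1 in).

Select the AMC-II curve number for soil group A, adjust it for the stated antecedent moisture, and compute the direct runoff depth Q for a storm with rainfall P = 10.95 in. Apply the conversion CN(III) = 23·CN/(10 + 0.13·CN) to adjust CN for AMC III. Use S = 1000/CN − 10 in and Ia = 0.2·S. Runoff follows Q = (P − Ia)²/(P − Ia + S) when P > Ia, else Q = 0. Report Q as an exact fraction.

NRCS table: residential, 1/4-acre lots, soil group A → CN(II) = 61
CN(III) from CN(II)=61: (23·61)/(10 + 0.13·61) = 140300/1793 ≈ 78.249
Max retention: S = 1000/(140300/1793) − 10 = 3900/1403 in (≈ 2.780 in)
Initial abstraction Ia = S/5 = (3900/1403)/5 = 780/1403 ≈ 0.556 in
Excess rainfall: 10.950 − 0.556 = 10.394 in; P > Ia so Q > 0
Q: (291657/28060)² ÷ (369657/28060) = 9451533961/1152508380 in (≈ 8.201 in)

Q = 9451533961/1152508380 in ≈ 8.201 in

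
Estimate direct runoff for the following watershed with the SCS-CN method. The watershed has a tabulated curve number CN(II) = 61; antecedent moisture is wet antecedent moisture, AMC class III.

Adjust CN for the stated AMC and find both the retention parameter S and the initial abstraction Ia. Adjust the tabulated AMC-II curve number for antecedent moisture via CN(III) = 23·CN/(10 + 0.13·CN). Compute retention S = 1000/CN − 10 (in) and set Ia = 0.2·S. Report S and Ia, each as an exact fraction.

Adjust CN=61 to AMC III: 23·61/(10 + 0.13·61) → 1403 ÷ (1793/100) = 140300/1793 ≈ 78.249
S = 1000/(140300/1793) − 10 = 3900/1403 in ≈ 2.780 in
Initial abstraction Ia = S/5 = (3900/1403)/5 = 780/1403 ≈ 0.556 in

S = 3900/1403 in ≈ 2.780 in; Ia = 780/1403 in ≈ 0.556 in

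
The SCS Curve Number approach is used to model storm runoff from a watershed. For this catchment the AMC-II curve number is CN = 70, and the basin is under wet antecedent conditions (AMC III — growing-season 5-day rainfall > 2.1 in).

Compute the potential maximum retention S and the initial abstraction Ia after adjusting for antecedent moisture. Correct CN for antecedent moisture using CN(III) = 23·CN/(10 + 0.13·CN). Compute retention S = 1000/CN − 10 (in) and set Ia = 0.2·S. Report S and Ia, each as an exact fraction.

S = 300/161 in ≈ 1.863 in; Ia = 60/161 in ≈ 0.373 in

Adjust CN=70 to AMC III: 23·70/(10 + 0.13·70) → 1610 ÷ (191/10) = 16100/191 ≈ 84.293
Max retention: S = 1000/(16100/191) − 10 = 300/161 in (≈ 1.863 in)
Ia = 0.2S: 0.2·1.863 = 0.373 in (exactly 60/161)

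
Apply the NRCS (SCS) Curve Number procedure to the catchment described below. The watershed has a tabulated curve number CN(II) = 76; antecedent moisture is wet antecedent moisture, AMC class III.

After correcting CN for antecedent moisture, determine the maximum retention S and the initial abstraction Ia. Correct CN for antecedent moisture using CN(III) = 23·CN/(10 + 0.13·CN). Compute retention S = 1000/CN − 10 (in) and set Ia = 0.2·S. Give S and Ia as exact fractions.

S = 600/437 in ≈ 1.373 in; Ia = 120/437 in ≈ 0.275 in

Wet (AMC III): CN(III) = 23·76/(10 + 0.13·76) = 1748/(497/25) = 43700/497 ≈ 87.928
Retention S: 1000/CN − 10 with CN=87.928 → S = 600/437 ≈ 1.373 in
Ia = 0.2·(600/437) = 120/437 in ≈ 0.275 in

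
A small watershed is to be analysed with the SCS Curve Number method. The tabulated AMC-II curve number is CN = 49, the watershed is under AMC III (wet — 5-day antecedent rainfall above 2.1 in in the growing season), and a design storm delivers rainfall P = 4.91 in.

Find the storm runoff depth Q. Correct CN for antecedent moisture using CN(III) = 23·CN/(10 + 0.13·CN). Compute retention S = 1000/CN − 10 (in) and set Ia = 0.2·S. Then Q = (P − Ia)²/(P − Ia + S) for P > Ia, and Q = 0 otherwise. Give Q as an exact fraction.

Adjust CN=49 to AMC III: 23·49/(10 + 0.13·49) → 1127 ÷ (1637/100) = 112700/1637 ≈ 68.845
Max retention: S = 1000/(112700/1637) − 10 = 5100/1127 in (≈ 4.525 in)
Initial abstraction Ia = S/5 = (5100/1127)/5 = 1020/1127 ≈ 0.905 in
P − Ia = 4.910 − 0.905 = 451357/112700 ≈ 4.005 in (> 0, runoff occurs)
Runoff Q = (P−Ia)²/(P−Ia+S) = (4.005)²/(4.005+4.525) = 203723141449/108344933900 ≈ 1.880 in

Q = 203723141449/108344933900 in ≈ 1.880 in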